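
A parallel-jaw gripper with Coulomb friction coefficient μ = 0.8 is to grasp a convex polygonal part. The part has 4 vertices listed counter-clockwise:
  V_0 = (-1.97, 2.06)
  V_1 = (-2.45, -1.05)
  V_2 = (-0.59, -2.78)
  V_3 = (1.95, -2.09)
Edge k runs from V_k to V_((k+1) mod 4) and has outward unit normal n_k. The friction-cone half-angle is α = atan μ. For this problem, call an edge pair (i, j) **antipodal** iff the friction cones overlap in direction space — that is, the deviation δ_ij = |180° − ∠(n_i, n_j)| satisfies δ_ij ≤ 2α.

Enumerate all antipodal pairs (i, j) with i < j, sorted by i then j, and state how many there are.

count = 4; pairs: (0,2), (0,3), (1,3), (2,3)

α = atan 0.8 = 38.66°;  2α = 77.32°
n_0 = (-0.9883, +0.1525)
n_1 = (-0.6811, -0.7322)
n_2 = (+0.2622, -0.9650)
n_3 = (+0.7270, +0.6867)
  (0,1): δ = 124.15°  ·
  (0,2): δ = 66.03°  ✓
  (0,3): δ = 52.14°  ✓
  (1,2): δ = 121.88°  ·
  (1,3): δ = 3.71°  ✓
  (2,3): δ = 61.83°  ✓
antipodal pairs: 4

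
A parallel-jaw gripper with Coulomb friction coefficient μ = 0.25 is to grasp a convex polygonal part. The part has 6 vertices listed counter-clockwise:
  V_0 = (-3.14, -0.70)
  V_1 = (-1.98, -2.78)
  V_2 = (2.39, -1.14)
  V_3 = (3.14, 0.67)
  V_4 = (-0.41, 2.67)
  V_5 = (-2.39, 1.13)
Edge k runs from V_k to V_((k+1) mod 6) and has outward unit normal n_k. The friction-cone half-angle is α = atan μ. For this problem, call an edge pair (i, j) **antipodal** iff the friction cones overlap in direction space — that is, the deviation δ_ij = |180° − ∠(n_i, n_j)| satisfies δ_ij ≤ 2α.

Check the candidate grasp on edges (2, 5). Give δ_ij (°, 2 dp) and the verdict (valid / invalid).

α = atan 0.25 = 14.04°;  2α = 28.07°
edge 2: e_2 = (+0.75, +1.81);  n_2 = (+0.9238, -0.3828)
edge 5: e_5 = (-0.75, -1.83);  n_5 = (-0.9253, +0.3792)
∠(n_2, n_5) = 179.78°
δ = |180° − 179.78°| = 0.22°
0.22° ≤ 2α = 28.07°  →  valid

δ = 0.22°, valid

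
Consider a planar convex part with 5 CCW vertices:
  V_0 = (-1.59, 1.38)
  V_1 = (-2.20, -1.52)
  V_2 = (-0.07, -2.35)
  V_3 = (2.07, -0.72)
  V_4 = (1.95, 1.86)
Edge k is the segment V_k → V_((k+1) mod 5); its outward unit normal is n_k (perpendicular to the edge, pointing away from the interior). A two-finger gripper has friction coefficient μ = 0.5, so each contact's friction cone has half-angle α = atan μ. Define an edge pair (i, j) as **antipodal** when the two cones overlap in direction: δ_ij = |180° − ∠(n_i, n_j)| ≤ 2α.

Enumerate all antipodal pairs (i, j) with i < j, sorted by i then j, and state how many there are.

count = 4; pairs: (0,2), (0,3), (1,4), (2,4)

α = atan 0.5 = 26.57°;  2α = 53.13°
n_0 = (-0.9786, +0.2058)
n_1 = (-0.3631, -0.9318)
n_2 = (+0.6059, -0.7955)
n_3 = (+0.9989, +0.0465)
n_4 = (-0.1344, +0.9909)
  (0,1): δ = 99.41°  ·
  (0,2): δ = 40.83°  ✓
  (0,3): δ = 14.54°  ✓
  (0,4): δ = 109.60°  ·
  (1,2): δ = 121.41°  ·
  (1,3): δ = 66.05°  ·
  (1,4): δ = 29.01°  ✓
  (2,3): δ = 124.63°  ·
  (2,4): δ = 29.57°  ✓
  (3,4): δ = 84.94°  ·
antipodal pairs: 4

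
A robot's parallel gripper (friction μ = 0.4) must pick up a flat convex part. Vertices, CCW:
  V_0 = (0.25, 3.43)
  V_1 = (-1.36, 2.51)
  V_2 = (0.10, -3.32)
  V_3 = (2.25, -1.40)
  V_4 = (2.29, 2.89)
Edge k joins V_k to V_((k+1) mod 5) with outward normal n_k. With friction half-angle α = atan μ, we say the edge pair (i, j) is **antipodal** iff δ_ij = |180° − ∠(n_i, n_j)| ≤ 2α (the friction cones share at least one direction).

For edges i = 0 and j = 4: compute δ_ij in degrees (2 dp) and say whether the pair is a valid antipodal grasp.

α = atan 0.4 = 21.80°;  2α = 43.60°
edge 0: e_0 = (-1.61, -0.92);  n_0 = (-0.4961, +0.8682)
edge 4: e_4 = (-2.04, +0.54);  n_4 = (+0.2559, +0.9667)
∠(n_0, n_4) = 44.57°
δ = |180° − 44.57°| = 135.43°
135.43° > 2α = 43.60°  →  invalid

δ = 135.43°, invalid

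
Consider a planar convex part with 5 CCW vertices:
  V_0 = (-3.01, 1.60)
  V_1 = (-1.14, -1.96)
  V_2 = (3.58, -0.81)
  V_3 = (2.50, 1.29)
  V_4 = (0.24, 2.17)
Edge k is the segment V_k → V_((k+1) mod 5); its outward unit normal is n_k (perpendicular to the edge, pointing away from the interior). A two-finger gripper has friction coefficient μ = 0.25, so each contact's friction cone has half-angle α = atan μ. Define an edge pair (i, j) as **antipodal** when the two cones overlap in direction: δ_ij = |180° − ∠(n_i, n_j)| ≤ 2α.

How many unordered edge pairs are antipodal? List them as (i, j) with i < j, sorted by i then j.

α = atan 0.25 = 14.04°;  2α = 28.07°
n_0 = (-0.8853, -0.4650)
n_1 = (+0.2367, -0.9716)
n_2 = (+0.8893, +0.4573)
n_3 = (+0.3628, +0.9318)
n_4 = (-0.1727, +0.9850)
  (0,1): δ = 104.02°  ·
  (0,2): δ = 0.50°  ✓
  (0,3): δ = 41.01°  ·
  (0,4): δ = 72.24°  ·
  (1,2): δ = 76.48°  ·
  (1,3): δ = 34.97°  ·
  (1,4): δ = 3.75°  ✓
  (2,3): δ = 138.49°  ·
  (2,4): δ = 107.27°  ·
  (3,4): δ = 148.78°  ·
antipodal pairs: 2

count = 2; pairs: (0,2), (1,4)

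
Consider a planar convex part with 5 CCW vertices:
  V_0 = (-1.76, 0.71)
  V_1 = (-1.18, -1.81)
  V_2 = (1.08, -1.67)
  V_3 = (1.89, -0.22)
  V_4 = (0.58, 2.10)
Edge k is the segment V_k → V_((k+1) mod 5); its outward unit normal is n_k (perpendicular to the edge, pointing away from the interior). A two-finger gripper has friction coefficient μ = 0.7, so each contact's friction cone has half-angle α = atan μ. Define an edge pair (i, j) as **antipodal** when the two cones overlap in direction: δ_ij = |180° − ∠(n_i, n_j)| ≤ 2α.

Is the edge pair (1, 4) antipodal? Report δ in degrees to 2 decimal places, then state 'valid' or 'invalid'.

δ = 27.17°, valid

α = atan 0.7 = 34.99°;  2α = 69.98°
edge 1: e_1 = (+2.26, +0.14);  n_1 = (+0.0618, -0.9981)
edge 4: e_4 = (-2.34, -1.39);  n_4 = (-0.5107, +0.8598)
∠(n_1, n_4) = 152.83°
δ = |180° − 152.83°| = 27.17°
27.17° ≤ 2α = 69.98°  →  valid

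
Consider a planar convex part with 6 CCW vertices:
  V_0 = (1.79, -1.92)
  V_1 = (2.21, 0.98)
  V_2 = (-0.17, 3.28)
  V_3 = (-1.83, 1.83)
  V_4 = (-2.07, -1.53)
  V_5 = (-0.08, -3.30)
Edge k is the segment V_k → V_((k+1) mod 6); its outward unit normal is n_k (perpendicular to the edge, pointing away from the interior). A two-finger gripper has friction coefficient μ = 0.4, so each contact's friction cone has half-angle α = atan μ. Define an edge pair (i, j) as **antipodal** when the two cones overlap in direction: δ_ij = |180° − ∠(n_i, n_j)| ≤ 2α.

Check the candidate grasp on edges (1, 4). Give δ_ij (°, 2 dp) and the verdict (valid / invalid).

δ = 2.37°, valid

α = atan 0.4 = 21.80°;  2α = 43.60°
edge 1: e_1 = (-2.38, +2.30);  n_1 = (+0.6949, +0.7191)
edge 4: e_4 = (+1.99, -1.77);  n_4 = (-0.6646, -0.7472)
∠(n_1, n_4) = 177.63°
δ = |180° − 177.63°| = 2.37°
2.37° ≤ 2α = 43.60°  →  valid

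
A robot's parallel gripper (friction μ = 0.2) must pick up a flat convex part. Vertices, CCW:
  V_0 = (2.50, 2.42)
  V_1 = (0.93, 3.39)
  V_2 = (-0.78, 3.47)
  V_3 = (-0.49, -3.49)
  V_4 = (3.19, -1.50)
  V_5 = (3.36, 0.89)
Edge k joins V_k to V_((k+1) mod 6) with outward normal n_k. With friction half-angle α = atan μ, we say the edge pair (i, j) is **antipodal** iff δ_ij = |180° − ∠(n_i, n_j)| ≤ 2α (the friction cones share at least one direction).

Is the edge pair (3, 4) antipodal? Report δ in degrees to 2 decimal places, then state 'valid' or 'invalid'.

α = atan 0.2 = 11.31°;  2α = 22.62°
edge 3: e_3 = (+3.68, +1.99);  n_3 = (+0.4757, -0.8796)
edge 4: e_4 = (+0.17, +2.39);  n_4 = (+0.9975, -0.0710)
∠(n_3, n_4) = 57.53°
δ = |180° − 57.53°| = 122.47°
122.47° > 2α = 22.62°  →  invalid

δ = 122.47°, invalid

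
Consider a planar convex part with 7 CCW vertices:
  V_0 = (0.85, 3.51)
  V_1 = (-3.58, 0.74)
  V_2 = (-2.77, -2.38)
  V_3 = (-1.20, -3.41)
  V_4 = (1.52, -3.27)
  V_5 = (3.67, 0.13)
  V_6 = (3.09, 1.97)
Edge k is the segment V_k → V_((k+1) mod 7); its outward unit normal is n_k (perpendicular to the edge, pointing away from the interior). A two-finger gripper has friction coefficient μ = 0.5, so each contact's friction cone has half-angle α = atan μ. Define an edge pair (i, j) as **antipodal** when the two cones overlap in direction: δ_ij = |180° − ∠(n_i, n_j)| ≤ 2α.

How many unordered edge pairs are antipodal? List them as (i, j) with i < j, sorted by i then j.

count = 8; pairs: (0,3), (0,4), (1,4), (1,5), (1,6), (2,5), (2,6), (3,6)

α = atan 0.5 = 26.57°;  2α = 53.13°
n_0 = (-0.5302, +0.8479)
n_1 = (-0.9679, -0.2513)
n_2 = (-0.5485, -0.8361)
n_3 = (+0.0514, -0.9987)
n_4 = (+0.8452, -0.5345)
n_5 = (+0.9537, +0.3006)
n_6 = (+0.5665, +0.8240)
  (0,1): δ = 107.46°  ·
  (0,2): δ = 65.28°  ·
  (0,3): δ = 29.07°  ✓
  (0,4): δ = 25.68°  ✓
  (0,5): δ = 75.48°  ·
  (0,6): δ = 113.47°  ·
  (1,2): δ = 137.82°  ·
  (1,3): δ = 101.61°  ·
  (1,4): δ = 46.86°  ✓
  (1,5): δ = 2.94°  ✓
  (1,6): δ = 40.94°  ✓
  (2,3): δ = 143.79°  ·
  (2,4): δ = 89.04°  ·
  (2,5): δ = 39.24°  ✓
  (2,6): δ = 1.24°  ✓
  (3,4): δ = 125.25°  ·
  (3,5): δ = 75.45°  ·
  (3,6): δ = 37.45°  ✓
  (4,5): δ = 130.20°  ·
  (4,6): δ = 92.20°  ·
  (5,6): δ = 142.00°  ·
antipodal pairs: 8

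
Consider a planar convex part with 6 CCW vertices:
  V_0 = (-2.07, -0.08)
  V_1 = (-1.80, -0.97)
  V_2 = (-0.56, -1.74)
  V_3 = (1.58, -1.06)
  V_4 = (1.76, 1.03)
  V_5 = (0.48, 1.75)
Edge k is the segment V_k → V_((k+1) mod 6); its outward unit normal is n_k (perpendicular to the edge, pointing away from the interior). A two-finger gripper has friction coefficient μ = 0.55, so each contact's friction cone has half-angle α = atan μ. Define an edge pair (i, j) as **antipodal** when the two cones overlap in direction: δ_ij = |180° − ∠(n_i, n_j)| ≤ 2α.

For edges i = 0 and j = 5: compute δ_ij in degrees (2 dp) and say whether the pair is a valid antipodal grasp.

δ = 108.79°, invalid

α = atan 0.55 = 28.81°;  2α = 57.62°
edge 0: e_0 = (+0.27, -0.89);  n_0 = (-0.9569, -0.2903)
edge 5: e_5 = (-2.55, -1.83);  n_5 = (-0.5830, +0.8124)
∠(n_0, n_5) = 71.21°
δ = |180° − 71.21°| = 108.79°
108.79° > 2α = 57.62°  →  invalid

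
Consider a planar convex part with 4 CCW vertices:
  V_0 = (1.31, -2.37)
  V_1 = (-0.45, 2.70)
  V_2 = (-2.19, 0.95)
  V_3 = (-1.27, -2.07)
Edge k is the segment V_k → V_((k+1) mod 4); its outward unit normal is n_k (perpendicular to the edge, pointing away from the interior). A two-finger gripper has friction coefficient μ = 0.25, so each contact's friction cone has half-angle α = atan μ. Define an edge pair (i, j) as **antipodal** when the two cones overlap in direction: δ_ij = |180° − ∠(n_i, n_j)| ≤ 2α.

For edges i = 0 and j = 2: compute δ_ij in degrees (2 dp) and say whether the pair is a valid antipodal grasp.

δ = 2.20°, valid

α = atan 0.25 = 14.04°;  2α = 28.07°
edge 0: e_0 = (-1.76, +5.07);  n_0 = (+0.9447, +0.3279)
edge 2: e_2 = (+0.92, -3.02);  n_2 = (-0.9566, -0.2914)
∠(n_0, n_2) = 177.80°
δ = |180° − 177.80°| = 2.20°
2.20° ≤ 2α = 28.07°  →  valid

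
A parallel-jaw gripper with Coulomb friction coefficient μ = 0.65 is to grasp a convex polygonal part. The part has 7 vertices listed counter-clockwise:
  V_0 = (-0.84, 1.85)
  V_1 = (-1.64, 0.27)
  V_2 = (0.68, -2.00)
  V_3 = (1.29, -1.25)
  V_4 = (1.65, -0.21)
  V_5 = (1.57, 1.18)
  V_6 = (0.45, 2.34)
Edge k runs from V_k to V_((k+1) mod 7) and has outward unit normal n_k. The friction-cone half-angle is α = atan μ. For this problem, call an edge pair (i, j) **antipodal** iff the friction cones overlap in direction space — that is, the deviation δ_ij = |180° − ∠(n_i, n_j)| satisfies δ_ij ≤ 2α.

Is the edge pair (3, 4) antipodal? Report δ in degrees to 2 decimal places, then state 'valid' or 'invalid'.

δ = 157.61°, invalid

α = atan 0.65 = 33.02°;  2α = 66.05°
edge 3: e_3 = (+0.36, +1.04);  n_3 = (+0.9450, -0.3271)
edge 4: e_4 = (-0.08, +1.39);  n_4 = (+0.9983, +0.0575)
∠(n_3, n_4) = 22.39°
δ = |180° − 22.39°| = 157.61°
157.61° > 2α = 66.05°  →  invalid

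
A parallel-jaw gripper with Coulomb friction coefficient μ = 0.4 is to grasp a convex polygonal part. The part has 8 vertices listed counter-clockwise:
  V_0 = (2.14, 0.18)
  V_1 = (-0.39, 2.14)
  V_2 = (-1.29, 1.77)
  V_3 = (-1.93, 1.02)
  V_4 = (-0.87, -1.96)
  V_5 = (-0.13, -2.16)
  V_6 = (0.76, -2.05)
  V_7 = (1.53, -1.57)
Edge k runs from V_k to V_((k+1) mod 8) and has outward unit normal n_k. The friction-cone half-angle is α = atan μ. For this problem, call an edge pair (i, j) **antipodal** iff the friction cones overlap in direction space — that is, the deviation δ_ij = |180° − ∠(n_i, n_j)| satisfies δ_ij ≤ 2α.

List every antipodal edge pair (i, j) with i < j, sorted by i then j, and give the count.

count = 9; pairs: (0,3), (0,4), (1,4), (1,5), (1,6), (2,5), (2,6), (2,7), (3,7)

α = atan 0.4 = 21.80°;  2α = 43.60°
n_0 = (+0.6124, +0.7905)
n_1 = (-0.3802, +0.9249)
n_2 = (-0.7607, +0.6491)
n_3 = (-0.9422, -0.3351)
n_4 = (-0.2609, -0.9654)
n_5 = (+0.1227, -0.9924)
n_6 = (+0.5290, -0.8486)
n_7 = (+0.9443, -0.3291)
  (0,1): δ = 119.89°  ·
  (0,2): δ = 92.71°  ·
  (0,3): δ = 32.65°  ✓
  (0,4): δ = 22.64°  ✓
  (0,5): δ = 44.81°  ·
  (0,6): δ = 69.70°  ·
  (0,7): δ = 108.55°  ·
  (1,2): δ = 152.82°  ·
  (1,3): δ = 92.77°  ·
  (1,4): δ = 37.47°  ✓
  (1,5): δ = 15.30°  ✓
  (1,6): δ = 9.59°  ✓
  (1,7): δ = 48.43°  ·
  (2,3): δ = 119.94°  ·
  (2,4): δ = 64.65°  ·
  (2,5): δ = 42.48°  ✓
  (2,6): δ = 17.59°  ✓
  (2,7): δ = 21.26°  ✓
  (3,4): δ = 124.70°  ·
  (3,5): δ = 102.53°  ·
  (3,6): δ = 77.64°  ·
  (3,7): δ = 38.80°  ✓
  (4,5): δ = 157.83°  ·
  (4,6): δ = 132.94°  ·
  (4,7): δ = 94.09°  ·
  (5,6): δ = 155.11°  ·
  (5,7): δ = 116.26°  ·
  (6,7): δ = 141.16°  ·
antipodal pairs: 9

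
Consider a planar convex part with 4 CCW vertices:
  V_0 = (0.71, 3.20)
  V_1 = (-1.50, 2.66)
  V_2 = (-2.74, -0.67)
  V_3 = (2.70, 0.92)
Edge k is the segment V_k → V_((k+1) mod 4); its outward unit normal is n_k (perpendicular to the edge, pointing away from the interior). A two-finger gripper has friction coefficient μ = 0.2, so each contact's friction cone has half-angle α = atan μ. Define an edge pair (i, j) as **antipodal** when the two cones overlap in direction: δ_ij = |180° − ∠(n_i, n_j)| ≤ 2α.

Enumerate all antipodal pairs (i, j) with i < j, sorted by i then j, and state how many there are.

count = 1; pairs: (0,2)

α = atan 0.2 = 11.31°;  2α = 22.62°
n_0 = (-0.2374, +0.9714)
n_1 = (-0.9371, +0.3490)
n_2 = (+0.2805, -0.9598)
n_3 = (+0.7534, +0.6576)
  (0,1): δ = 124.15°  ·
  (0,2): δ = 2.56°  ✓
  (0,3): δ = 117.38°  ·
  (1,2): δ = 53.28°  ·
  (1,3): δ = 61.54°  ·
  (2,3): δ = 65.18°  ·
antipodal pairs: 1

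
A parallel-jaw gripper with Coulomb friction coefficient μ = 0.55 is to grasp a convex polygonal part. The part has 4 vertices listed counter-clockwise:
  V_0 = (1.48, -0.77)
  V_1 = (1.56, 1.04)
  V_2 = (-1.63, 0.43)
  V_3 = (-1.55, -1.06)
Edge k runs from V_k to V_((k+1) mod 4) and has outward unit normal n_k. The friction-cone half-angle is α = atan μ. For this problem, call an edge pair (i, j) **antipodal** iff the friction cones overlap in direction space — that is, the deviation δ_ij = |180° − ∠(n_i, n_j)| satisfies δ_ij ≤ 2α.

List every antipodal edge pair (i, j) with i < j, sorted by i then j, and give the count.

count = 2; pairs: (0,2), (1,3)

α = atan 0.55 = 28.81°;  2α = 57.62°
n_0 = (+0.9990, -0.0442)
n_1 = (-0.1878, +0.9822)
n_2 = (-0.9986, -0.0536)
n_3 = (+0.0953, -0.9955)
  (0,1): δ = 76.64°  ·
  (0,2): δ = 5.60°  ✓
  (0,3): δ = 98.00°  ·
  (1,2): δ = 97.75°  ·
  (1,3): δ = 5.36°  ✓
  (2,3): δ = 87.61°  ·
antipodal pairs: 2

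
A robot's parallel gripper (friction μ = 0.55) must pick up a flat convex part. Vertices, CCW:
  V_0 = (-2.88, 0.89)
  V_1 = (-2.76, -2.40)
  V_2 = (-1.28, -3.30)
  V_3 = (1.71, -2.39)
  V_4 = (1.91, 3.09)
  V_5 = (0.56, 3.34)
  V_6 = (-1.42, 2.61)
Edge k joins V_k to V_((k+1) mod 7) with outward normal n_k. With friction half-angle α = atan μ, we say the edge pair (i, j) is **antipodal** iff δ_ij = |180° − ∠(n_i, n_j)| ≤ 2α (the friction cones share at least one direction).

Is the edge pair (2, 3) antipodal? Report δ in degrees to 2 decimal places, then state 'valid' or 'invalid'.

α = atan 0.55 = 28.81°;  2α = 57.62°
edge 2: e_2 = (+2.99, +0.91);  n_2 = (+0.2912, -0.9567)
edge 3: e_3 = (+0.20, +5.48);  n_3 = (+0.9993, -0.0365)
∠(n_2, n_3) = 70.98°
δ = |180° − 70.98°| = 109.02°
109.02° > 2α = 57.62°  →  invalid

δ = 109.02°, invalid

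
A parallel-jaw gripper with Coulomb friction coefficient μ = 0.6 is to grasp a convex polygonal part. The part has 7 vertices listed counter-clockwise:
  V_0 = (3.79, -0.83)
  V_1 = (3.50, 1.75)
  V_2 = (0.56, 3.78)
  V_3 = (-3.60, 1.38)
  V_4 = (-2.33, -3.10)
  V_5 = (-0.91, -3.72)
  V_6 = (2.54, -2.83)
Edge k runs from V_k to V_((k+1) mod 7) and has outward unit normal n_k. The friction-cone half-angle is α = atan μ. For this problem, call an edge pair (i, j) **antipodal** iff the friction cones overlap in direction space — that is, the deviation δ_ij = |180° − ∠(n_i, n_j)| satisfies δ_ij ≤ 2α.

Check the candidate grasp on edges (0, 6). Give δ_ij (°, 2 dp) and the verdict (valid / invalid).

δ = 141.58°, invalid

α = atan 0.6 = 30.96°;  2α = 61.93°
edge 0: e_0 = (-0.29, +2.58);  n_0 = (+0.9937, +0.1117)
edge 6: e_6 = (+1.25, +2.00);  n_6 = (+0.8480, -0.5300)
∠(n_0, n_6) = 38.42°
δ = |180° − 38.42°| = 141.58°
141.58° > 2α = 61.93°  →  invalid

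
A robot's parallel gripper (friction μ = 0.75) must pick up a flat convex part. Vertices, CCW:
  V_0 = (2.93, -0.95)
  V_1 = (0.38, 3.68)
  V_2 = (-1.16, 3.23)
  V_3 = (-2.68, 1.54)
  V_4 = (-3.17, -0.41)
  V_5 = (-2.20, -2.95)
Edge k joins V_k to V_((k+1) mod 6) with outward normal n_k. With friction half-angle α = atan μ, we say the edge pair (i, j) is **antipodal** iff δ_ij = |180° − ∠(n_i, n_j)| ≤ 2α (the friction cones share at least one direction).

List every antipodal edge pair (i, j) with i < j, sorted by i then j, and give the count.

α = atan 0.75 = 36.87°;  2α = 73.74°
n_0 = (+0.8759, +0.4824)
n_1 = (-0.2805, +0.9599)
n_2 = (-0.7435, +0.6687)
n_3 = (-0.9698, +0.2437)
n_4 = (-0.9342, -0.3568)
n_5 = (+0.3632, -0.9317)
  (0,1): δ = 102.56°  ·
  (0,2): δ = 70.81°  ✓
  (0,3): δ = 42.95°  ✓
  (0,4): δ = 7.94°  ✓
  (0,5): δ = 82.45°  ·
  (1,2): δ = 148.26°  ·
  (1,3): δ = 120.39°  ·
  (1,4): δ = 85.39°  ·
  (1,5): δ = 5.01°  ✓
  (2,3): δ = 152.14°  ·
  (2,4): δ = 117.13°  ·
  (2,5): δ = 26.73°  ✓
  (3,4): δ = 144.99°  ·
  (3,5): δ = 54.60°  ✓
  (4,5): δ = 89.60°  ·
antipodal pairs: 6

count = 6; pairs: (0,2), (0,3), (0,4), (1,5), (2,5), (3,5)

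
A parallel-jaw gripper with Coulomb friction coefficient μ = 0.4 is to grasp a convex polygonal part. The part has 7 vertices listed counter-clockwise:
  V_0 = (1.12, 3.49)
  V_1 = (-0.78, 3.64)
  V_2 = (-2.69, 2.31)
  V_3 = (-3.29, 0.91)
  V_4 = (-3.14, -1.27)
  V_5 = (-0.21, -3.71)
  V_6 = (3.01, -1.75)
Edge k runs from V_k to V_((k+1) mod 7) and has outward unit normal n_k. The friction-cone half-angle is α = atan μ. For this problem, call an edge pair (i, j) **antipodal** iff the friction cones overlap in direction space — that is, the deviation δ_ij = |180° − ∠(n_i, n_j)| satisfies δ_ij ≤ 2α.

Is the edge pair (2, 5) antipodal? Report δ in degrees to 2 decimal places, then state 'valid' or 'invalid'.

δ = 35.47°, valid

α = atan 0.4 = 21.80°;  2α = 43.60°
edge 2: e_2 = (-0.60, -1.40);  n_2 = (-0.9191, +0.3939)
edge 5: e_5 = (+3.22, +1.96);  n_5 = (+0.5199, -0.8542)
∠(n_2, n_5) = 144.53°
δ = |180° − 144.53°| = 35.47°
35.47° ≤ 2α = 43.60°  →  valid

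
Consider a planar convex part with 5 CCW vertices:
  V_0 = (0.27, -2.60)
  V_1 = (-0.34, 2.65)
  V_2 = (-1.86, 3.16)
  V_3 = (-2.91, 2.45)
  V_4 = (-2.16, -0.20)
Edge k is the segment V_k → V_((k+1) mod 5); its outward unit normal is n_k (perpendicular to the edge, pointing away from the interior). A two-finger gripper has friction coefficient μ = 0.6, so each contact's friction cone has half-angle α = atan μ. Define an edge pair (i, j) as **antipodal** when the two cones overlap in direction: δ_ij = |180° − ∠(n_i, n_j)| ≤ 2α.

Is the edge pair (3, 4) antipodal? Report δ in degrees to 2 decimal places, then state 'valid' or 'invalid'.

α = atan 0.6 = 30.96°;  2α = 61.93°
edge 3: e_3 = (+0.75, -2.65);  n_3 = (-0.9622, -0.2723)
edge 4: e_4 = (+2.43, -2.40);  n_4 = (-0.7027, -0.7115)
∠(n_3, n_4) = 29.55°
δ = |180° − 29.55°| = 150.45°
150.45° > 2α = 61.93°  →  invalid

δ = 150.45°, invalid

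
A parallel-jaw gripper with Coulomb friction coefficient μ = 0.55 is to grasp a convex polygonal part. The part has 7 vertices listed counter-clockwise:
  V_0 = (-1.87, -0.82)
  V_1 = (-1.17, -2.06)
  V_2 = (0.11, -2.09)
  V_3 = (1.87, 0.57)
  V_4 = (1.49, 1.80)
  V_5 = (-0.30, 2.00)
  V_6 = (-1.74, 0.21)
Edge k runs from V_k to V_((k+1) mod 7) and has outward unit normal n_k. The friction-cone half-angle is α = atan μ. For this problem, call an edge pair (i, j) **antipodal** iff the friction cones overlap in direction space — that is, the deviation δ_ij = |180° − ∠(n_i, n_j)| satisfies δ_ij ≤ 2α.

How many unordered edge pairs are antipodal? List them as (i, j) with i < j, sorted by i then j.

α = atan 0.55 = 28.81°;  2α = 57.62°
n_0 = (-0.8708, -0.4916)
n_1 = (-0.0234, -0.9997)
n_2 = (+0.8340, -0.5518)
n_3 = (+0.9554, +0.2952)
n_4 = (+0.1110, +0.9938)
n_5 = (-0.7792, +0.6268)
n_6 = (-0.9921, +0.1252)
  (0,1): δ = 120.79°  ·
  (0,2): δ = 62.94°  ·
  (0,3): δ = 12.28°  ✓
  (0,4): δ = 54.18°  ✓
  (0,5): δ = 111.74°  ·
  (0,6): δ = 143.36°  ·
  (1,2): δ = 122.15°  ·
  (1,3): δ = 71.49°  ·
  (1,4): δ = 5.03°  ✓
  (1,5): δ = 52.53°  ✓
  (1,6): δ = 84.15°  ·
  (2,3): δ = 129.34°  ·
  (2,4): δ = 62.88°  ·
  (2,5): δ = 5.32°  ✓
  (2,6): δ = 26.30°  ✓
  (3,4): δ = 113.54°  ·
  (3,5): δ = 55.98°  ✓
  (3,6): δ = 24.36°  ✓
  (4,5): δ = 122.44°  ·
  (4,6): δ = 90.82°  ·
  (5,6): δ = 148.38°  ·
antipodal pairs: 8

count = 8; pairs: (0,3), (0,4), (1,4), (1,5), (2,5), (2,6), (3,5), (3,6)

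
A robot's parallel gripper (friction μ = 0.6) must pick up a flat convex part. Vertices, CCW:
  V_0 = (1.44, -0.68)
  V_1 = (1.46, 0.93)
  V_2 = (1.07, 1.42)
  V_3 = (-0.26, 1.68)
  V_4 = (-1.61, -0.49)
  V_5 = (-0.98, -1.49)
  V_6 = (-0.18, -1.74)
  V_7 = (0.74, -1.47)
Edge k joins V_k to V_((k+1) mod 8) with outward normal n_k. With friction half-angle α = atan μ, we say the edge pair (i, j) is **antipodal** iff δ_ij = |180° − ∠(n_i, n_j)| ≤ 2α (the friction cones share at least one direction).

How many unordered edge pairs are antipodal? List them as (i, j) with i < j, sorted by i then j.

α = atan 0.6 = 30.96°;  2α = 61.93°
n_0 = (+0.9999, -0.0124)
n_1 = (+0.7824, +0.6227)
n_2 = (+0.1919, +0.9814)
n_3 = (-0.8491, +0.5282)
n_4 = (-0.8461, -0.5330)
n_5 = (-0.2983, -0.9545)
n_6 = (+0.2816, -0.9595)
n_7 = (+0.7485, -0.6632)
  (0,1): δ = 140.77°  ·
  (0,2): δ = 100.35°  ·
  (0,3): δ = 31.17°  ✓
  (0,4): δ = 32.92°  ✓
  (0,5): δ = 73.36°  ·
  (0,6): δ = 107.07°  ·
  (0,7): δ = 139.17°  ·
  (1,2): δ = 139.58°  ·
  (1,3): δ = 70.40°  ·
  (1,4): δ = 6.31°  ✓
  (1,5): δ = 34.13°  ✓
  (1,6): δ = 67.84°  ·
  (1,7): δ = 99.94°  ·
  (2,3): δ = 110.83°  ·
  (2,4): δ = 46.73°  ✓
  (2,5): δ = 6.29°  ✓
  (2,6): δ = 27.42°  ✓
  (2,7): δ = 59.52°  ✓
  (3,4): δ = 115.90°  ·
  (3,5): δ = 75.47°  ·
  (3,6): δ = 41.76°  ✓
  (3,7): δ = 9.66°  ✓
  (4,5): δ = 139.56°  ·
  (4,6): δ = 105.86°  ·
  (4,7): δ = 73.75°  ·
  (5,6): δ = 146.29°  ·
  (5,7): δ = 114.19°  ·
  (6,7): δ = 147.90°  ·
antipodal pairs: 10

count = 10; pairs: (0,3), (0,4), (1,4), (1,5), (2,4), (2,5), (2,6), (2,7), (3,6), (3,7)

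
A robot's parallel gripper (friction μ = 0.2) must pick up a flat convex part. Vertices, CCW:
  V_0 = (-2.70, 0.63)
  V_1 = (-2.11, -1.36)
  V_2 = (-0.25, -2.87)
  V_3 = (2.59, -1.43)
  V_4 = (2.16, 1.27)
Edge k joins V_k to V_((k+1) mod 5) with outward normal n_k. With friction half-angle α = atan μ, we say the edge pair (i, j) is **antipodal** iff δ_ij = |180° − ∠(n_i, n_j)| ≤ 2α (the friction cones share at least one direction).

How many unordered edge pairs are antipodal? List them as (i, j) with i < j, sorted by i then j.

α = atan 0.2 = 11.31°;  2α = 22.62°
n_0 = (-0.9587, -0.2843)
n_1 = (-0.6303, -0.7764)
n_2 = (+0.4522, -0.8919)
n_3 = (+0.9876, +0.1573)
n_4 = (-0.1306, +0.9914)
  (0,1): δ = 145.58°  ·
  (0,2): δ = 79.63°  ·
  (0,3): δ = 7.47°  ✓
  (0,4): δ = 80.99°  ·
  (1,2): δ = 114.04°  ·
  (1,3): δ = 41.88°  ·
  (1,4): δ = 46.57°  ·
  (2,3): δ = 107.84°  ·
  (2,4): δ = 19.38°  ✓
  (3,4): δ = 91.55°  ·
antipodal pairs: 2

count = 2; pairs: (0,3), (2,4)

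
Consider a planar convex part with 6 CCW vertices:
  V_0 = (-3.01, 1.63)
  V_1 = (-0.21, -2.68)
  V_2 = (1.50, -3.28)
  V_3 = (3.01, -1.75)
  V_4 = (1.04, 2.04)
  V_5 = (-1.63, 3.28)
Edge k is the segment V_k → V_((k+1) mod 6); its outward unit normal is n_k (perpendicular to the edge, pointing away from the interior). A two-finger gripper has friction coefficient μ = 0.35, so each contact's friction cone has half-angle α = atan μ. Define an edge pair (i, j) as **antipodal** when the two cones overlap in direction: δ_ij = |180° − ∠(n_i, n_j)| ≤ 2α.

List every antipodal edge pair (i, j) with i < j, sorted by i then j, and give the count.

count = 4; pairs: (0,3), (0,4), (1,4), (2,5)

α = atan 0.35 = 19.29°;  2α = 38.58°
n_0 = (-0.8386, -0.5448)
n_1 = (-0.3311, -0.9436)
n_2 = (+0.7117, -0.7024)
n_3 = (+0.8873, +0.4612)
n_4 = (+0.4212, +0.9070)
n_5 = (-0.7671, +0.6416)
  (0,1): δ = 142.34°  ·
  (0,2): δ = 77.63°  ·
  (0,3): δ = 5.54°  ✓
  (0,4): δ = 32.08°  ✓
  (0,5): δ = 107.08°  ·
  (1,2): δ = 115.29°  ·
  (1,3): δ = 43.20°  ·
  (1,4): δ = 5.58°  ✓
  (1,5): δ = 69.43°  ·
  (2,3): δ = 107.91°  ·
  (2,4): δ = 70.29°  ·
  (2,5): δ = 4.72°  ✓
  (3,4): δ = 142.38°  ·
  (3,5): δ = 67.37°  ·
  (4,5): δ = 105.00°  ·
antipodal pairs: 4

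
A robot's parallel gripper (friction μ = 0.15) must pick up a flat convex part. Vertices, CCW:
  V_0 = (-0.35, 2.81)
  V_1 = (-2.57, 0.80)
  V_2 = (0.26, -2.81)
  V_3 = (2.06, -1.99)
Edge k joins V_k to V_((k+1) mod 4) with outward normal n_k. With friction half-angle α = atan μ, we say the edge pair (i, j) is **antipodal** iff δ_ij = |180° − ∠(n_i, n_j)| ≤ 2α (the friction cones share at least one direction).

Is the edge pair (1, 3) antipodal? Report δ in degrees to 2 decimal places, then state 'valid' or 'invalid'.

α = atan 0.15 = 8.53°;  2α = 17.06°
edge 1: e_1 = (+2.83, -3.61);  n_1 = (-0.7870, -0.6170)
edge 3: e_3 = (-2.41, +4.80);  n_3 = (+0.8937, +0.4487)
∠(n_1, n_3) = 168.57°
δ = |180° − 168.57°| = 11.43°
11.43° ≤ 2α = 17.06°  →  valid

δ = 11.43°, valid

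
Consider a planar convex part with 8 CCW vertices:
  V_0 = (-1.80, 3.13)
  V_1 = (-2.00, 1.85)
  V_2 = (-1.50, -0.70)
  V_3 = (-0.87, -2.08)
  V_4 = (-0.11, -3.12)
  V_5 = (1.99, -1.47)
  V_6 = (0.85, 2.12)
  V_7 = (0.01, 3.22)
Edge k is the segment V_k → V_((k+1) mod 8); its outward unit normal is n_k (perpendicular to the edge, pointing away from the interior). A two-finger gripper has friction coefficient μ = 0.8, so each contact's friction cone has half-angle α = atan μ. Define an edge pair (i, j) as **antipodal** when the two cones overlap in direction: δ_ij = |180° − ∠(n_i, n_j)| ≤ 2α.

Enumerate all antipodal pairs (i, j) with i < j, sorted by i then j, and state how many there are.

α = atan 0.8 = 38.66°;  2α = 77.32°
n_0 = (-0.9880, +0.1544)
n_1 = (-0.9813, -0.1924)
n_2 = (-0.9097, -0.4153)
n_3 = (-0.8074, -0.5900)
n_4 = (+0.6178, -0.7863)
n_5 = (+0.9531, +0.3027)
n_6 = (+0.7948, +0.6069)
n_7 = (-0.0497, +0.9988)
  (0,1): δ = 160.03°  ·
  (0,2): δ = 146.58°  ·
  (0,3): δ = 134.96°  ·
  (0,4): δ = 42.96°  ✓
  (0,5): δ = 26.50°  ✓
  (0,6): δ = 46.25°  ✓
  (0,7): δ = 101.73°  ·
  (1,2): δ = 166.56°  ·
  (1,3): δ = 154.94°  ·
  (1,4): δ = 62.94°  ✓
  (1,5): δ = 6.52°  ✓
  (1,6): δ = 26.27°  ✓
  (1,7): δ = 81.75°  ·
  (2,3): δ = 168.38°  ·
  (2,4): δ = 76.38°  ✓
  (2,5): δ = 6.92°  ✓
  (2,6): δ = 12.83°  ✓
  (2,7): δ = 68.31°  ✓
  (3,4): δ = 88.00°  ·
  (3,5): δ = 18.54°  ✓
  (3,6): δ = 1.21°  ✓
  (3,7): δ = 56.69°  ✓
  (4,5): δ = 110.54°  ·
  (4,6): δ = 90.79°  ·
  (4,7): δ = 35.31°  ✓
  (5,6): δ = 160.25°  ·
  (5,7): δ = 104.77°  ·
  (6,7): δ = 124.52°  ·
antipodal pairs: 14

count = 14; pairs: (0,4), (0,5), (0,6), (1,4), (1,5), (1,6), (2,4), (2,5), (2,6), (2,7), (3,5), (3,6), (3,7), (4,7)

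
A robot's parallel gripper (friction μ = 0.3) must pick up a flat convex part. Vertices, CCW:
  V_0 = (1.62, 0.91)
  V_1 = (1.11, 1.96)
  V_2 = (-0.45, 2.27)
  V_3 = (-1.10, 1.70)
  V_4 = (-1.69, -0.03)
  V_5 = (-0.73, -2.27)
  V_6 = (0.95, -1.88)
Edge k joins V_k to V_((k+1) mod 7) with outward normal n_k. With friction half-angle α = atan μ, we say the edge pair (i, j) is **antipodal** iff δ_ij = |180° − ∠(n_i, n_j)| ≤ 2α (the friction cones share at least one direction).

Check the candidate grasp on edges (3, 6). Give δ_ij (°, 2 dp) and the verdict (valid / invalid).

α = atan 0.3 = 16.70°;  2α = 33.40°
edge 3: e_3 = (-0.59, -1.73);  n_3 = (-0.9465, +0.3228)
edge 6: e_6 = (+0.67, +2.79);  n_6 = (+0.9724, -0.2335)
∠(n_3, n_6) = 174.67°
δ = |180° − 174.67°| = 5.33°
5.33° ≤ 2α = 33.40°  →  valid

δ = 5.33°, valid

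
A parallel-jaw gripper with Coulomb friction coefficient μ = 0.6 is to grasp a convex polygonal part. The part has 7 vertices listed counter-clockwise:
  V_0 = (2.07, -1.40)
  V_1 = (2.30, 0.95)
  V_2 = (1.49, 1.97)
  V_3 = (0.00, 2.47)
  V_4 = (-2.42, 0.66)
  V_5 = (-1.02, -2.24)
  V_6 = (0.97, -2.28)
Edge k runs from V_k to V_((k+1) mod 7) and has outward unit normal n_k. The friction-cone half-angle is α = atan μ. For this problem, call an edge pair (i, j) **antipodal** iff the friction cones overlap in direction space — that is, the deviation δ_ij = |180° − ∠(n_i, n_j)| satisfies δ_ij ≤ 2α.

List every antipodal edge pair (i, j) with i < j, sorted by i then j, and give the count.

α = atan 0.6 = 30.96°;  2α = 61.93°
n_0 = (+0.9952, -0.0974)
n_1 = (+0.7831, +0.6219)
n_2 = (+0.3181, +0.9480)
n_3 = (-0.5989, +0.8008)
n_4 = (-0.9006, -0.4347)
n_5 = (-0.0201, -0.9998)
n_6 = (+0.6247, -0.7809)
  (0,1): δ = 135.96°  ·
  (0,2): δ = 102.96°  ·
  (0,3): δ = 47.62°  ✓
  (0,4): δ = 31.36°  ✓
  (0,5): δ = 94.44°  ·
  (0,6): δ = 134.25°  ·
  (1,2): δ = 147.00°  ·
  (1,3): δ = 91.66°  ·
  (1,4): δ = 12.68°  ✓
  (1,5): δ = 50.39°  ✓
  (1,6): δ = 90.21°  ·
  (2,3): δ = 124.66°  ·
  (2,4): δ = 45.68°  ✓
  (2,5): δ = 17.40°  ✓
  (2,6): δ = 57.21°  ✓
  (3,4): δ = 101.02°  ·
  (3,5): δ = 37.95°  ✓
  (3,6): δ = 1.87°  ✓
  (4,5): δ = 116.92°  ·
  (4,6): δ = 77.11°  ·
  (5,6): δ = 140.19°  ·
antipodal pairs: 9

count = 9; pairs: (0,3), (0,4), (1,4), (1,5), (2,4), (2,5), (2,6), (3,5), (3,6)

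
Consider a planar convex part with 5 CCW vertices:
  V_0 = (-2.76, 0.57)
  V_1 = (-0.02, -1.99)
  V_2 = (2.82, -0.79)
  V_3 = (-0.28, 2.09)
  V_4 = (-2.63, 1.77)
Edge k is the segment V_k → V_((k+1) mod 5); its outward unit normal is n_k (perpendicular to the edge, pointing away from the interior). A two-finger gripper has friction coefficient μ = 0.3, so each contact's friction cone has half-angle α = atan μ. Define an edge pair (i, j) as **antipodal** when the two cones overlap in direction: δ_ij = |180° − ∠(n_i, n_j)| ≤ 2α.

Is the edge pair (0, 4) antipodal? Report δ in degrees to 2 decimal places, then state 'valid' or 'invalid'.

δ = 126.87°, invalid

α = atan 0.3 = 16.70°;  2α = 33.40°
edge 0: e_0 = (+2.74, -2.56);  n_0 = (-0.6827, -0.7307)
edge 4: e_4 = (-0.13, -1.20);  n_4 = (-0.9942, +0.1077)
∠(n_0, n_4) = 53.13°
δ = |180° − 53.13°| = 126.87°
126.87° > 2α = 33.40°  →  invalid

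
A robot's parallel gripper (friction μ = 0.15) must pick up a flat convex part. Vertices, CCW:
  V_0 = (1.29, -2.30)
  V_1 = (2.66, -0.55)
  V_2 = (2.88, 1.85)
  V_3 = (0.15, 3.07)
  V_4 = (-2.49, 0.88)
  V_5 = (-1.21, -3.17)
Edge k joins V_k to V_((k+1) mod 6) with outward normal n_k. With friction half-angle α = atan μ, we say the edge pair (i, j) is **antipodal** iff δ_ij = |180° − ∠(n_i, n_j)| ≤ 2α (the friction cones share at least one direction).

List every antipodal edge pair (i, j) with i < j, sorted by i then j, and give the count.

count = 1; pairs: (0,3)

α = atan 0.15 = 8.53°;  2α = 17.06°
n_0 = (+0.7874, -0.6164)
n_1 = (+0.9958, -0.0913)
n_2 = (+0.4080, +0.9130)
n_3 = (-0.6385, +0.7697)
n_4 = (-0.9535, -0.3014)
n_5 = (+0.3287, -0.9444)
  (0,1): δ = 147.18°  ·
  (0,2): δ = 76.02°  ·
  (0,3): δ = 12.27°  ✓
  (0,4): δ = 55.59°  ·
  (0,5): δ = 147.24°  ·
  (1,2): δ = 108.84°  ·
  (1,3): δ = 45.09°  ·
  (1,4): δ = 22.78°  ·
  (1,5): δ = 114.43°  ·
  (2,3): δ = 116.24°  ·
  (2,4): δ = 48.38°  ·
  (2,5): δ = 43.27°  ·
  (3,4): δ = 112.14°  ·
  (3,5): δ = 20.49°  ·
  (4,5): δ = 88.35°  ·
antipodal pairs: 1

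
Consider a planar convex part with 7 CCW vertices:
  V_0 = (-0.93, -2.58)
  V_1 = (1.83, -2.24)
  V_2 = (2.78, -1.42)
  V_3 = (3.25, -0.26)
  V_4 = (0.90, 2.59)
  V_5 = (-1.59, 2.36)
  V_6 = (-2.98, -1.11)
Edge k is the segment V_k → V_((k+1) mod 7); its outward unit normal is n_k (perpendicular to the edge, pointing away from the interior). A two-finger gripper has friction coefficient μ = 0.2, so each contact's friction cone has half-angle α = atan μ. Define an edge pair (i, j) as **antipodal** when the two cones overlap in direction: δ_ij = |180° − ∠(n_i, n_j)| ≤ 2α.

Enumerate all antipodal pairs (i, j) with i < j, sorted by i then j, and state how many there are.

α = atan 0.2 = 11.31°;  2α = 22.62°
n_0 = (+0.1223, -0.9925)
n_1 = (+0.6534, -0.7570)
n_2 = (+0.9268, -0.3755)
n_3 = (+0.7715, +0.6362)
n_4 = (-0.0920, +0.9958)
n_5 = (-0.9283, +0.3719)
n_6 = (-0.5827, -0.8127)
  (0,1): δ = 146.22°  ·
  (0,2): δ = 119.08°  ·
  (0,3): δ = 57.52°  ·
  (0,4): δ = 1.75°  ✓
  (0,5): δ = 61.15°  ·
  (0,6): δ = 137.33°  ·
  (1,2): δ = 152.86°  ·
  (1,3): δ = 91.29°  ·
  (1,4): δ = 35.52°  ·
  (1,5): δ = 27.37°  ·
  (1,6): δ = 103.56°  ·
  (2,3): δ = 118.44°  ·
  (2,4): δ = 62.67°  ·
  (2,5): δ = 0.23°  ✓
  (2,6): δ = 76.41°  ·
  (3,4): δ = 124.23°  ·
  (3,5): δ = 61.34°  ·
  (3,6): δ = 14.85°  ✓
  (4,5): δ = 117.11°  ·
  (4,6): δ = 40.92°  ·
  (5,6): δ = 103.81°  ·
antipodal pairs: 3

count = 3; pairs: (0,4), (2,5), (3,6)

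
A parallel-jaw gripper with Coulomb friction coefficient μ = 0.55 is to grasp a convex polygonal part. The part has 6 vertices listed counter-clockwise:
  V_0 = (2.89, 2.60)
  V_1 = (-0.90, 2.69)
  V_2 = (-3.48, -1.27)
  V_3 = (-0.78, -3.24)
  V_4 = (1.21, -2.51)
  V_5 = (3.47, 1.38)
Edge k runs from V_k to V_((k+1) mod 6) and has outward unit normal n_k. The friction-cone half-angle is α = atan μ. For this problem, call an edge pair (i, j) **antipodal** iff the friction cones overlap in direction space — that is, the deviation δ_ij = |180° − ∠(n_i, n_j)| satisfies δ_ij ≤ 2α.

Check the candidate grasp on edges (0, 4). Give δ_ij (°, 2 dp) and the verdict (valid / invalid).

δ = 61.20°, invalid

α = atan 0.55 = 28.81°;  2α = 57.62°
edge 0: e_0 = (-3.79, +0.09);  n_0 = (+0.0237, +0.9997)
edge 4: e_4 = (+2.26, +3.89);  n_4 = (+0.8647, -0.5023)
∠(n_0, n_4) = 118.80°
δ = |180° − 118.80°| = 61.20°
61.20° > 2α = 57.62°  →  invalid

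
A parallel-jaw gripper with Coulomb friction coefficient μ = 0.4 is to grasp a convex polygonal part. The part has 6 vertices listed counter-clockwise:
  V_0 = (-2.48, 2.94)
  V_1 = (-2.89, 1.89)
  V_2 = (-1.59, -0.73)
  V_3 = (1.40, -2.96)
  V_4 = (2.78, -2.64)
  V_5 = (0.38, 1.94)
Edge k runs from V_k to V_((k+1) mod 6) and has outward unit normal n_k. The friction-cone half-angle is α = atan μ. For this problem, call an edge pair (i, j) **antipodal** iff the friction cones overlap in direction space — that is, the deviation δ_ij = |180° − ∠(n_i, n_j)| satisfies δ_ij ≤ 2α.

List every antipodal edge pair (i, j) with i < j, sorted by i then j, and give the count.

α = atan 0.4 = 21.80°;  2α = 43.60°
n_0 = (-0.9315, +0.3637)
n_1 = (-0.8958, -0.4445)
n_2 = (-0.5979, -0.8016)
n_3 = (+0.2259, -0.9742)
n_4 = (+0.8858, +0.4642)
n_5 = (+0.3301, +0.9440)
  (0,1): δ = 132.28°  ·
  (0,2): δ = 105.39°  ·
  (0,3): δ = 55.62°  ·
  (0,4): δ = 48.98°  ·
  (0,5): δ = 92.06°  ·
  (1,2): δ = 153.11°  ·
  (1,3): δ = 103.33°  ·
  (1,4): δ = 1.27°  ✓
  (1,5): δ = 44.34°  ·
  (2,3): δ = 130.23°  ·
  (2,4): δ = 25.63°  ✓
  (2,5): δ = 17.44°  ✓
  (3,4): δ = 75.40°  ·
  (3,5): δ = 32.33°  ✓
  (4,5): δ = 136.93°  ·
antipodal pairs: 4

count = 4; pairs: (1,4), (2,4), (2,5), (3,5)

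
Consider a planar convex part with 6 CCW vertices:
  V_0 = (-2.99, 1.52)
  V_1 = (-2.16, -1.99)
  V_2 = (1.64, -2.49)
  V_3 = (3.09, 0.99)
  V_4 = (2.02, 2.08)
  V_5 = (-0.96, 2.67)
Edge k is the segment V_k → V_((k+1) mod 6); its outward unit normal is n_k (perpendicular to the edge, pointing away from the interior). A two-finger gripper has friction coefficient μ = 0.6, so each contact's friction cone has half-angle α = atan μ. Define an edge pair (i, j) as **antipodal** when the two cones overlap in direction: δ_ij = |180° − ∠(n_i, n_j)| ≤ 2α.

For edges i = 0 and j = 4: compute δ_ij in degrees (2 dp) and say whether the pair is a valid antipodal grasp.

δ = 65.50°, invalid

α = atan 0.6 = 30.96°;  2α = 61.93°
edge 0: e_0 = (+0.83, -3.51);  n_0 = (-0.9732, -0.2301)
edge 4: e_4 = (-2.98, +0.59);  n_4 = (+0.1942, +0.9810)
∠(n_0, n_4) = 114.50°
δ = |180° − 114.50°| = 65.50°
65.50° > 2α = 61.93°  →  invalid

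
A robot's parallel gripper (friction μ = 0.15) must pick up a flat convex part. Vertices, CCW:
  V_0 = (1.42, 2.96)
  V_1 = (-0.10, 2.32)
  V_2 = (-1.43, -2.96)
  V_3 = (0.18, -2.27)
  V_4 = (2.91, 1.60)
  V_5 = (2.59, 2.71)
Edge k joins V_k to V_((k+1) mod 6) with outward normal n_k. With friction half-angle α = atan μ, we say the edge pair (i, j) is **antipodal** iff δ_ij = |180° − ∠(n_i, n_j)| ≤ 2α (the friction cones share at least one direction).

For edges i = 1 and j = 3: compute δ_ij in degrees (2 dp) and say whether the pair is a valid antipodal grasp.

α = atan 0.15 = 8.53°;  2α = 17.06°
edge 1: e_1 = (-1.33, -5.28);  n_1 = (-0.9697, +0.2443)
edge 3: e_3 = (+2.73, +3.87);  n_3 = (+0.8171, -0.5764)
∠(n_1, n_3) = 158.94°
δ = |180° − 158.94°| = 21.06°
21.06° > 2α = 17.06°  →  invalid

δ = 21.06°, invalid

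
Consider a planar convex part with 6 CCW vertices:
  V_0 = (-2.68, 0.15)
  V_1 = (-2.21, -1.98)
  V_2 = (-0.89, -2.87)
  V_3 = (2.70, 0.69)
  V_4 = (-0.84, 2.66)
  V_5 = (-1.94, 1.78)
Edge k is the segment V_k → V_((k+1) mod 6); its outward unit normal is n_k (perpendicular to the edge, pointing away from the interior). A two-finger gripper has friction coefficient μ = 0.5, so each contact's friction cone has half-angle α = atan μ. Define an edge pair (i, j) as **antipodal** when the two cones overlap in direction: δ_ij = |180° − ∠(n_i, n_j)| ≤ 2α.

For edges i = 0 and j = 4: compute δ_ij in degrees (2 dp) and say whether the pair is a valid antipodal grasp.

δ = 116.22°, invalid

α = atan 0.5 = 26.57°;  2α = 53.13°
edge 0: e_0 = (+0.47, -2.13);  n_0 = (-0.9765, -0.2155)
edge 4: e_4 = (-1.10, -0.88);  n_4 = (-0.6247, +0.7809)
∠(n_0, n_4) = 63.78°
δ = |180° − 63.78°| = 116.22°
116.22° > 2α = 53.13°  →  invalid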